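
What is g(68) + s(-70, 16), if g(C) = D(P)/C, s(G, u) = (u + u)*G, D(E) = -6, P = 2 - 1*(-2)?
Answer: -76163/34 ≈ -2240.1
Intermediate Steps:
P = 4 (P = 2 + 2 = 4)
s(G, u) = 2*G*u (s(G, u) = (2*u)*G = 2*G*u)
g(C) = -6/C
g(68) + s(-70, 16) = -6/68 + 2*(-70)*16 = -6*1/68 - 2240 = -3/34 - 2240 = -76163/34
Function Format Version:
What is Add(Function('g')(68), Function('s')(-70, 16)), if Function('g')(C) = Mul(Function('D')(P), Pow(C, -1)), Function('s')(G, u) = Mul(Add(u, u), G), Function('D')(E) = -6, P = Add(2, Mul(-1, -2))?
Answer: Rational(-76163, 34) ≈ -2240.1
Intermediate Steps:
P = 4 (P = Add(2, 2) = 4)
Function('s')(G, u) = Mul(2, G, u) (Function('s')(G, u) = Mul(Mul(2, u), G) = Mul(2, G, u))
Function('g')(C) = Mul(-6, Pow(C, -1))
Add(Function('g')(68), Function('s')(-70, 16)) = Add(Mul(-6, Pow(68, -1)), Mul(2, -70, 16)) = Add(Mul(-6, Rational(1, 68)), -2240) = Add(Rational(-3, 34), -2240) = Rational(-76163, 34)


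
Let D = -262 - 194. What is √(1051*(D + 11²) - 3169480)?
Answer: 3*I*√391285 ≈ 1876.6*I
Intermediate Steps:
D = -456
√(1051*(D + 11²) - 3169480) = √(1051*(-456 + 11²) - 3169480) = √(1051*(-456 + 121) - 3169480) = √(1051*(-335) - 3169480) = √(-352085 - 3169480) = √(-3521565) = 3*I*√391285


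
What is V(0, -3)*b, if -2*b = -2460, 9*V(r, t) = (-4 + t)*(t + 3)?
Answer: 0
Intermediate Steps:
V(r, t) = (-4 + t)*(3 + t)/9 (V(r, t) = ((-4 + t)*(t + 3))/9 = ((-4 + t)*(3 + t))/9 = (-4 + t)*(3 + t)/9)
b = 1230 (b = -1/2*(-2460) = 1230)
V(0, -3)*b = (-4/3 - 1/9*(-3) + (1/9)*(-3)**2)*1230 = (-4/3 + 1/3 + (1/9)*9)*1230 = (-4/3 + 1/3 + 1)*1230 = 0*1230 = 0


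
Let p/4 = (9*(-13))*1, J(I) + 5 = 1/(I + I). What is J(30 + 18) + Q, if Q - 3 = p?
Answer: -45119/96 ≈ -469.99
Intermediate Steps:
J(I) = -5 + 1/(2*I) (J(I) = -5 + 1/(I + I) = -5 + 1/(2*I))
p = -468 (p = 4*((9*(-13))*1) = 4*(-117*1) = 4*(-117) = -468)
Q = -465 (Q = 3 - 468 = -465)
J(30 + 18) + Q = (-5 + 1/(2*(30 + 18))) - 465 = (-5 + (½)/48) - 465 = (-5 + (½)*(1/48)) - 465 = (-5 + 1/96) - 465 = -479/96 - 465 = -45119/96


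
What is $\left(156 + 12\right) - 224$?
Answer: $-56$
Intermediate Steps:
$\left(156 + 12\right) - 224 = 168 - 224 = -56$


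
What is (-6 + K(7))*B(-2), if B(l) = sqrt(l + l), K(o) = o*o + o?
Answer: 100*I ≈ 100.0*I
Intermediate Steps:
K(o) = o + o**2 (K(o) = o**2 + o = o + o**2)
B(l) = sqrt(2)*sqrt(l) (B(l) = sqrt(2*l) = sqrt(2)*sqrt(l))
(-6 + K(7))*B(-2) = (-6 + 7*(1 + 7))*(sqrt(2)*sqrt(-2)) = (-6 + 7*8)*(sqrt(2)*(I*sqrt(2))) = (-6 + 56)*(2*I) = 50*(2*I) = 100*I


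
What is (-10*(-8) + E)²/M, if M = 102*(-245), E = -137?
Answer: -1083/8330 ≈ -0.13001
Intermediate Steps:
M = -24990
(-10*(-8) + E)²/M = (-10*(-8) - 137)²/(-24990) = (80 - 137)²*(-1/24990) = (-57)²*(-1/24990) = 3249*(-1/24990) = -1083/8330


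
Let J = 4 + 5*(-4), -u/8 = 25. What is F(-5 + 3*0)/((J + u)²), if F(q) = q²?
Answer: 25/46656 ≈ 0.00053584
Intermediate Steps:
u = -200 (u = -8*25 = -200)
J = -16 (J = 4 - 20 = -16)
F(-5 + 3*0)/((J + u)²) = (-5 + 3*0)²/((-16 - 200)²) = (-5 + 0)²/((-216)²) = (-5)²/46656 = 25*(1/46656) = 25/46656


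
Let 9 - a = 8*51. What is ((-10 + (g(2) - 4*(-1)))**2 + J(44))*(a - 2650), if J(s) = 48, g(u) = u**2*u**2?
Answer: -451252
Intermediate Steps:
g(u) = u**4
a = -399 (a = 9 - 8*51 = 9 - 1*408 = 9 - 408 = -399)
((-10 + (g(2) - 4*(-1)))**2 + J(44))*(a - 2650) = ((-10 + (2**4 - 4*(-1)))**2 + 48)*(-399 - 2650) = ((-10 + (16 + 4))**2 + 48)*(-3049) = ((-10 + 20)**2 + 48)*(-3049) = (10**2 + 48)*(-3049) = (100 + 48)*(-3049) = 148*(-3049) = -451252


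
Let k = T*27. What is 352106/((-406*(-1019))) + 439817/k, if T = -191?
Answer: -90071319848/1066761549 ≈ -84.434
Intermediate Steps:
k = -5157 (k = -191*27 = -5157)
352106/((-406*(-1019))) + 439817/k = 352106/((-406*(-1019))) + 439817/(-5157) = 352106/413714 + 439817*(-1/5157) = 352106*(1/413714) - 439817/5157 = 176053/206857 - 439817/5157 = -90071319848/1066761549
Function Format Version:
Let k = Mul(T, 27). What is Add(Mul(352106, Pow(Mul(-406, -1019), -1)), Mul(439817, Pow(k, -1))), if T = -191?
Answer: Rational(-90071319848, 1066761549) ≈ -84.434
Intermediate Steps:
k = -5157 (k = Mul(-191, 27) = -5157)
Add(Mul(352106, Pow(Mul(-406, -1019), -1)), Mul(439817, Pow(k, -1))) = Add(Mul(352106, Pow(Mul(-406, -1019), -1)), Mul(439817, Pow(-5157, -1))) = Add(Mul(352106, Pow(413714, -1)), Mul(439817, Rational(-1, 5157))) = Add(Mul(352106, Rational(1, 413714)), Rational(-439817, 5157)) = Add(Rational(176053, 206857), Rational(-439817, 5157)) = Rational(-90071319848, 1066761549)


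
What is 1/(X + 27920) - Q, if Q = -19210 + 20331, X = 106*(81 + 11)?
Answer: -42230311/37672 ≈ -1121.0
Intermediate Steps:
X = 9752 (X = 106*92 = 9752)
Q = 1121
1/(X + 27920) - Q = 1/(9752 + 27920) - 1*1121 = 1/37672 - 1121 = -42230311/37672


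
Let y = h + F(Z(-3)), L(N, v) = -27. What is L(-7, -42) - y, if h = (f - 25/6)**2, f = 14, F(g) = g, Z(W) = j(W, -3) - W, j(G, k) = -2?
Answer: -4489/36 ≈ -124.69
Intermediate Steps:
Z(W) = -2 - W
h = 3481/36 (h = (14 - 25/6)**2 = (59/6)**2 = 3481/36 ≈ 96.694)
y = 3517/36 (y = 3481/36 + (-2 - 1*(-3)) = 3481/36 + (-2 + 3) = 3481/36 + 1 = 3517/36 ≈ 97.694)
L(-7, -42) - y = -27 - 1*3517/36 = -27 - 3517/36 = -4489/36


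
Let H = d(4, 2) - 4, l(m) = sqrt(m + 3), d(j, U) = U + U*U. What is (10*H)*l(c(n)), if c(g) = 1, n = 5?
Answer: 40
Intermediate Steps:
d(j, U) = U + U**2
l(m) = sqrt(3 + m)
H = 2 (H = 2*(1 + 2) - 4 = 2*3 - 4 = 6 - 4 = 2)
(10*H)*l(c(n)) = (10*2)*sqrt(3 + 1) = 20*sqrt(4) = 20*2 = 40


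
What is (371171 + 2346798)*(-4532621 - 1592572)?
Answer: -16648084693017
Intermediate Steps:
(371171 + 2346798)*(-4532621 - 1592572) = 2717969*(-6125193) = -16648084693017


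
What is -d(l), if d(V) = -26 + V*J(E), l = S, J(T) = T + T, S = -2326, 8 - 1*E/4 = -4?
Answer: 223322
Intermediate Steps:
E = 48 (E = 32 - 4*(-4) = 32 + 16 = 48)
J(T) = 2*T
l = -2326
d(V) = -26 + 96*V (d(V) = -26 + V*(2*48) = -26 + V*96 = -26 + 96*V)
-d(l) = -(-26 + 96*(-2326)) = -(-26 - 223296) = -1*(-223322) = 223322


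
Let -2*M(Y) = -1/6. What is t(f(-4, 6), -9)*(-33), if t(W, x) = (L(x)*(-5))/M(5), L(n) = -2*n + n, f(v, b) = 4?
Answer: 17820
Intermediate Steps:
M(Y) = 1/12 (M(Y) = -(-1)/(2*6) = -½*(-⅙) = 1/12)
L(n) = -n
t(W, x) = 60*x (t(W, x) = (-x*(-5))/(1/12) = (5*x)*12 = 60*x)
t(f(-4, 6), -9)*(-33) = (60*(-9))*(-33) = -540*(-33) = 17820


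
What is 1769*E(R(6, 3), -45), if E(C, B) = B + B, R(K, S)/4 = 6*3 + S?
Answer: -159210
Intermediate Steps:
R(K, S) = 72 + 4*S (R(K, S) = 4*(6*3 + S) = 4*(18 + S) = 72 + 4*S)
E(C, B) = 2*B
1769*E(R(6, 3), -45) = 1769*(2*(-45)) = 1769*(-90) = -159210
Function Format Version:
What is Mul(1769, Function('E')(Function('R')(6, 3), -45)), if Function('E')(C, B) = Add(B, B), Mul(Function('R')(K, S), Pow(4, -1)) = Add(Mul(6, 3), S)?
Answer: -159210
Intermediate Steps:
Function('R')(K, S) = Add(72, Mul(4, S)) (Function('R')(K, S) = Mul(4, Add(Mul(6, 3), S)) = Mul(4, Add(18, S)) = Add(72, Mul(4, S)))
Function('E')(C, B) = Mul(2, B)
Mul(1769, Function('E')(Function('R')(6, 3), -45)) = Mul(1769, Mul(2, -45)) = Mul(1769, -90) = -159210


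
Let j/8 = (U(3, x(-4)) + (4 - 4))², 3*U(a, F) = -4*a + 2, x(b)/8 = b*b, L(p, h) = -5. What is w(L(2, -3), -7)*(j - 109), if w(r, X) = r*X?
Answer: -6335/9 ≈ -703.89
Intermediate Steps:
x(b) = 8*b² (x(b) = 8*(b*b) = 8*b²)
U(a, F) = ⅔ - 4*a/3 (U(a, F) = (-4*a + 2)/3 = (2 - 4*a)/3 = ⅔ - 4*a/3)
j = 800/9 (j = 8*((⅔ - 4/3*3) + (4 - 4))² = 8*((⅔ - 4) + 0)² = 8*(-10/3 + 0)² = 8*(-10/3)² = 8*(100/9) = 800/9 ≈ 88.889)
w(r, X) = X*r
w(L(2, -3), -7)*(j - 109) = (-7*(-5))*(800/9 - 109) = 35*(-181/9) = -6335/9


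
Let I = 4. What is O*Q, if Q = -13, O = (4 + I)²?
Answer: -832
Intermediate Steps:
O = 64 (O = (4 + 4)² = 8² = 64)
O*Q = 64*(-13) = -832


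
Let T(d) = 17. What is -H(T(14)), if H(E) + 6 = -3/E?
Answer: 105/17 ≈ 6.1765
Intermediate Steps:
H(E) = -6 - 3/E
-H(T(14)) = -(-6 - 3/17) = -1*(-105/17) = 105/17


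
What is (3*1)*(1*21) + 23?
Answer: 86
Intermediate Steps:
(3*1)*(1*21) + 23 = 3*21 + 23 = 63 + 23 = 86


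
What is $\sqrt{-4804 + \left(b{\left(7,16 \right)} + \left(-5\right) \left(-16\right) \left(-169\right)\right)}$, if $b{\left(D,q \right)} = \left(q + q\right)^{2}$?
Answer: $10 i \sqrt{173} \approx 131.53 i$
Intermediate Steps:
$b{\left(D,q \right)} = 4 q^{2}$ ($b{\left(D,q \right)} = \left(2 q\right)^{2} = 4 q^{2}$)
$\sqrt{-4804 + \left(b{\left(7,16 \right)} + \left(-5\right) \left(-16\right) \left(-169\right)\right)} = \sqrt{-4804 + \left(4 \cdot 16^{2} + \left(-5\right) \left(-16\right) \left(-169\right)\right)} = \sqrt{-4804 + \left(4 \cdot 256 + 80 \left(-169\right)\right)} = \sqrt{-4804 + \left(1024 - 13520\right)} = \sqrt{-4804 - 12496} = \sqrt{-17300} = 10 i \sqrt{173}$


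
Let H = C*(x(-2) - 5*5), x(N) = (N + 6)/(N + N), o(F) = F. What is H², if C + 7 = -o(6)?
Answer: 114244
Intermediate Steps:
x(N) = (6 + N)/(2*N) (x(N) = (6 + N)/((2*N)) = (6 + N)*(1/(2*N)) = (6 + N)/(2*N))
C = -13 (C = -7 - 1*6 = -7 - 6 = -13)
H = 338 (H = -13*((½)*(6 - 2)/(-2) - 5*5) = -13*((½)*(-½)*4 - 25) = -13*(-1 - 25) = -13*(-26) = 338)
H² = 338² = 114244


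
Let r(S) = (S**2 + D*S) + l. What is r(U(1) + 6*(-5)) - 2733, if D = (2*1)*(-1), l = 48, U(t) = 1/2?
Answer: -7023/4 ≈ -1755.8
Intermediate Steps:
U(t) = 1/2
D = -2 (D = 2*(-1) = -2)
r(S) = 48 + S**2 - 2*S (r(S) = (S**2 - 2*S) + 48 = 48 + S**2 - 2*S)
r(U(1) + 6*(-5)) - 2733 = (48 + (1/2 + 6*(-5))**2 - 2*(1/2 + 6*(-5))) - 2733 = (48 + (1/2 - 30)**2 - 2*(1/2 - 30)) - 2733 = (48 + (-59/2)**2 - 2*(-59/2)) - 2733 = (48 + 3481/4 + 59) - 2733 = 3909/4 - 2733 = -7023/4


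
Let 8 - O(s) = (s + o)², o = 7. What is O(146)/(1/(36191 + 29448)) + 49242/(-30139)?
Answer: -46294053754463/30139 ≈ -1.5360e+9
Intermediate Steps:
O(s) = 8 - (7 + s)² (O(s) = 8 - (s + 7)² = 8 - (7 + s)²)
O(146)/(1/(36191 + 29448)) + 49242/(-30139) = (8 - (7 + 146)²)/(1/(36191 + 29448)) + 49242/(-30139) = (8 - 1*153²)/(1/65639) + 49242*(-1/30139) = (8 - 1*23409)/(1/65639) - 49242/30139 = (8 - 23409)*65639 - 49242/30139 = -23401*65639 - 49242/30139 = -1536018239 - 49242/30139 = -46294053754463/30139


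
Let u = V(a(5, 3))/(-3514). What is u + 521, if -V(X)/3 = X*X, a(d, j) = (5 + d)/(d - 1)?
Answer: 7323251/14056 ≈ 521.00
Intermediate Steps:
a(d, j) = (5 + d)/(-1 + d)
V(X) = -3*X² (V(X) = -3*X*X = -3*X²)
u = 75/14056 (u = -3*(5 + 5)²/(-1 + 5)²/(-3514) = -3*(10/4)²*(-1/3514) = -3*((¼)*10)²*(-1/3514) = -3*(5/2)²*(-1/3514) = -3*25/4*(-1/3514) = -75/4*(-1/3514) = 75/14056 ≈ 0.0053358)
u + 521 = 75/14056 + 521 = 7323251/14056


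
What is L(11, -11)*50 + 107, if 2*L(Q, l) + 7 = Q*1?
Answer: 207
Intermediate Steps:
L(Q, l) = -7/2 + Q/2 (L(Q, l) = -7/2 + (Q*1)/2 = -7/2 + Q/2)
L(11, -11)*50 + 107 = (-7/2 + (1/2)*11)*50 + 107 = (-7/2 + 11/2)*50 + 107 = 2*50 + 107 = 100 + 107 = 207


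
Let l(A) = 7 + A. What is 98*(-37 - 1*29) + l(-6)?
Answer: -6467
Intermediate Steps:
98*(-37 - 1*29) + l(-6) = 98*(-37 - 1*29) + (7 - 6) = 98*(-37 - 29) + 1 = 98*(-66) + 1 = -6468 + 1 = -6467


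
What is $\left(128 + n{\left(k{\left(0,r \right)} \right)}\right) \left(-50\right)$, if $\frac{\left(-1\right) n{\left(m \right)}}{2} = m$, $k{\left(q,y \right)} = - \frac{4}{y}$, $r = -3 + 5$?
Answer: $-6600$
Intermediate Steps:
$r = 2$
$n{\left(m \right)} = - 2 m$
$\left(128 + n{\left(k{\left(0,r \right)} \right)}\right) \left(-50\right) = \left(128 - 2 \left(- \frac{4}{2}\right)\right) \left(-50\right) = \left(128 - 2 \left(\left(-4\right) \frac{1}{2}\right)\right) \left(-50\right) = \left(128 - -4\right) \left(-50\right) = \left(128 + 4\right) \left(-50\right) = 132 \left(-50\right) = -6600$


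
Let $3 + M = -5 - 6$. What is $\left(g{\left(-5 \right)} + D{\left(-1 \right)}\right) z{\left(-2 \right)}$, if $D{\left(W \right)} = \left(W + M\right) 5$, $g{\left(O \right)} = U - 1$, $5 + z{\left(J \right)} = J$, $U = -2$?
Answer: $546$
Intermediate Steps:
$z{\left(J \right)} = -5 + J$
$g{\left(O \right)} = -3$ ($g{\left(O \right)} = -2 - 1 = -3$)
$M = -14$ ($M = -3 - 11 = -14$)
$D{\left(W \right)} = -70 + 5 W$ ($D{\left(W \right)} = \left(W - 14\right) 5 = \left(-14 + W\right) 5 = -70 + 5 W$)
$\left(g{\left(-5 \right)} + D{\left(-1 \right)}\right) z{\left(-2 \right)} = \left(-3 + \left(-70 + 5 \left(-1\right)\right)\right) \left(-5 - 2\right) = \left(-3 - 75\right) \left(-7\right) = \left(-78\right) \left(-7\right) = 546$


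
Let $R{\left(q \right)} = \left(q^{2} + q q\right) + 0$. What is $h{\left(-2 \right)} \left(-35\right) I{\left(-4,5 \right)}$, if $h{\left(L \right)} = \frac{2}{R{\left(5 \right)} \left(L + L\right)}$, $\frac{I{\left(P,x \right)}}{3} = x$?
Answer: $\frac{21}{4} \approx 5.25$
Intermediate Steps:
$I{\left(P,x \right)} = 3 x$
$R{\left(q \right)} = 2 q^{2}$ ($R{\left(q \right)} = \left(q^{2} + q^{2}\right) + 0 = 2 q^{2} + 0 = 2 q^{2}$)
$h{\left(L \right)} = \frac{1}{50 L}$ ($h{\left(L \right)} = \frac{2}{2 \cdot 5^{2} \left(L + L\right)} = \frac{2}{2 \cdot 25 \cdot 2 L} = \frac{2}{50 \cdot 2 L} = \frac{2}{100 L} = 2 \frac{1}{100 L} = \frac{1}{50 L}$)
$h{\left(-2 \right)} \left(-35\right) I{\left(-4,5 \right)} = \frac{1}{50 \left(-2\right)} \left(-35\right) 3 \cdot 5 = \frac{1}{50} \left(- \frac{1}{2}\right) \left(-35\right) 15 = \left(- \frac{1}{100}\right) \left(-35\right) 15 = \frac{7}{20} \cdot 15 = \frac{21}{4}$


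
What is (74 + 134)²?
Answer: 43264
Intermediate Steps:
(74 + 134)² = 208² = 43264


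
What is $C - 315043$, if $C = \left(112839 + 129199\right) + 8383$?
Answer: $-64622$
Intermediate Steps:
$C = 250421$ ($C = 242038 + 8383 = 250421$)
$C - 315043 = 250421 - 315043 = -64622$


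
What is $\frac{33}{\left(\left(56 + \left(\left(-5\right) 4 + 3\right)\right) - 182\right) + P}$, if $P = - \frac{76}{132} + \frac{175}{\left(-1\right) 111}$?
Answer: $- \frac{13431}{59077} \approx -0.22735$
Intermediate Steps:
$P = - \frac{876}{407}$ ($P = \left(-76\right) \frac{1}{132} + \frac{175}{-111} = - \frac{19}{33} + 175 \left(- \frac{1}{111}\right) = - \frac{19}{33} - \frac{175}{111} = - \frac{876}{407} \approx -2.1523$)
$\frac{33}{\left(\left(56 + \left(\left(-5\right) 4 + 3\right)\right) - 182\right) + P} = \frac{33}{\left(\left(56 + \left(\left(-5\right) 4 + 3\right)\right) - 182\right) - \frac{876}{407}} = \frac{33}{\left(\left(56 + \left(-20 + 3\right)\right) - 182\right) - \frac{876}{407}} = \frac{33}{\left(\left(56 - 17\right) - 182\right) - \frac{876}{407}} = \frac{33}{\left(39 - 182\right) - \frac{876}{407}} = \frac{33}{-143 - \frac{876}{407}} = \frac{33}{- \frac{59077}{407}} = 33 \left(- \frac{407}{59077}\right) = - \frac{13431}{59077}$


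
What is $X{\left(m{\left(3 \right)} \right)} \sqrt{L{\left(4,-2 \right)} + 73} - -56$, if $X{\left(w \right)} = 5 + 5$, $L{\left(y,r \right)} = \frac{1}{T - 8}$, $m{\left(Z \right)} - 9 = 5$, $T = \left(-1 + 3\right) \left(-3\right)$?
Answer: $56 + \frac{5 \sqrt{14294}}{7} \approx 141.4$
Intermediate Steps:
$T = -6$ ($T = 2 \left(-3\right) = -6$)
$m{\left(Z \right)} = 14$ ($m{\left(Z \right)} = 9 + 5 = 14$)
$L{\left(y,r \right)} = - \frac{1}{14}$ ($L{\left(y,r \right)} = \frac{1}{-6 - 8} = \frac{1}{-14} = - \frac{1}{14}$)
$X{\left(w \right)} = 10$
$X{\left(m{\left(3 \right)} \right)} \sqrt{L{\left(4,-2 \right)} + 73} - -56 = 10 \sqrt{- \frac{1}{14} + 73} - -56 = 10 \sqrt{\frac{1021}{14}} + \left(-4 + 60\right) = 10 \frac{\sqrt{14294}}{14} + 56 = \frac{5 \sqrt{14294}}{7} + 56 = 56 + \frac{5 \sqrt{14294}}{7}$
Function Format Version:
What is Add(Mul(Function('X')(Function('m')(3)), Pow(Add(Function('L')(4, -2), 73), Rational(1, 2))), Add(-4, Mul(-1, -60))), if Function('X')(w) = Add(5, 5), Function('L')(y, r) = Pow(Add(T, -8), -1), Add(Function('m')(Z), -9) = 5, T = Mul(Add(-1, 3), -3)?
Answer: Add(56, Mul(Rational(5, 7), Pow(14294, Rational(1, 2)))) ≈ 141.40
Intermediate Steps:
T = -6 (T = Mul(2, -3) = -6)
Function('m')(Z) = 14 (Function('m')(Z) = Add(9, 5) = 14)
Function('L')(y, r) = Rational(-1, 14) (Function('L')(y, r) = Pow(Add(-6, -8), -1) = Pow(-14, -1) = Rational(-1, 14))
Function('X')(w) = 10
Add(Mul(Function('X')(Function('m')(3)), Pow(Add(Function('L')(4, -2), 73), Rational(1, 2))), Add(-4, Mul(-1, -60))) = Add(Mul(10, Pow(Add(Rational(-1, 14), 73), Rational(1, 2))), Add(-4, Mul(-1, -60))) = Add(Mul(10, Pow(Rational(1021, 14), Rational(1, 2))), Add(-4, 60)) = Add(Mul(10, Mul(Rational(1, 14), Pow(14294, Rational(1, 2)))), 56) = Add(Mul(Rational(5, 7), Pow(14294, Rational(1, 2))), 56) = Add(56, Mul(Rational(5, 7), Pow(14294, Rational(1, 2))))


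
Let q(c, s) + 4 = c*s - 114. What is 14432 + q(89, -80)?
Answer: 7194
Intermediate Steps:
q(c, s) = -118 + c*s (q(c, s) = -4 + (c*s - 114) = -4 + (-114 + c*s) = -118 + c*s)
14432 + q(89, -80) = 14432 + (-118 + 89*(-80)) = 14432 + (-118 - 7120) = 14432 - 7238 = 7194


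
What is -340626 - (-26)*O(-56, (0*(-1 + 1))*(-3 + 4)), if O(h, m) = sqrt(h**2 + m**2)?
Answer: -339170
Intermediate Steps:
-340626 - (-26)*O(-56, (0*(-1 + 1))*(-3 + 4)) = -340626 - (-26)*sqrt((-56)**2 + ((0*(-1 + 1))*(-3 + 4))**2) = -340626 - (-26)*sqrt(3136 + ((0*0)*1)**2) = -340626 - (-26)*sqrt(3136 + (0*1)**2) = -340626 - (-26)*sqrt(3136 + 0**2) = -340626 - (-26)*sqrt(3136 + 0) = -340626 - (-26)*sqrt(3136) = -340626 - (-26)*56 = -340626 - 1*(-1456) = -340626 + 1456 = -339170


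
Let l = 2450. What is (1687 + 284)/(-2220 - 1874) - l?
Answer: -10032271/4094 ≈ -2450.5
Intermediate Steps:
(1687 + 284)/(-2220 - 1874) - l = (1687 + 284)/(-2220 - 1874) - 1*2450 = 1971/(-4094) - 2450 = 1971*(-1/4094) - 2450 = -1971/4094 - 2450 = -10032271/4094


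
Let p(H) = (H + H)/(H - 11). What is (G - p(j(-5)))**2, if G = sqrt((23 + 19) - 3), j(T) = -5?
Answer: 2521/64 - 5*sqrt(39)/4 ≈ 31.584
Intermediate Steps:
p(H) = 2*H/(-11 + H) (p(H) = (2*H)/(-11 + H) = 2*H/(-11 + H))
G = sqrt(39) (G = sqrt(42 - 3) = sqrt(39) ≈ 6.2450)
(G - p(j(-5)))**2 = (sqrt(39) - 2*(-5)/(-11 - 5))**2 = (sqrt(39) - 2*(-5)/(-16))**2 = (sqrt(39) - 2*(-5)*(-1)/16)**2 = (sqrt(39) - 1*5/8)**2 = (sqrt(39) - 5/8)**2 = (-5/8 + sqrt(39))**2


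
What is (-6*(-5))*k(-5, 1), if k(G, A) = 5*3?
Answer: 450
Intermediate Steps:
k(G, A) = 15
(-6*(-5))*k(-5, 1) = -6*(-5)*15 = 30*15 = 450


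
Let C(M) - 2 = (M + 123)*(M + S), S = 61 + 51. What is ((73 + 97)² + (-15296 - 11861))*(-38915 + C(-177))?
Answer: -61707429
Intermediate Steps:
S = 112
C(M) = 2 + (112 + M)*(123 + M) (C(M) = 2 + (M + 123)*(M + 112) = 2 + (123 + M)*(112 + M) = 2 + (112 + M)*(123 + M))
((73 + 97)² + (-15296 - 11861))*(-38915 + C(-177)) = ((73 + 97)² + (-15296 - 11861))*(-38915 + (13778 + (-177)² + 235*(-177))) = (170² - 27157)*(-38915 + (13778 + 31329 - 41595)) = (28900 - 27157)*(-38915 + 3512) = 1743*(-35403) = -61707429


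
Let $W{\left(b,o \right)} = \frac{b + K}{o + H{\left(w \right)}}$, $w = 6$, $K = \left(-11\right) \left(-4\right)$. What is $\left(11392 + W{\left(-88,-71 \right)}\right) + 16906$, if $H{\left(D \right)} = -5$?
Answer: $\frac{537673}{19} \approx 28299.0$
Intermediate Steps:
$K = 44$
$W{\left(b,o \right)} = \frac{44 + b}{-5 + o}$ ($W{\left(b,o \right)} = \frac{b + 44}{o - 5} = \frac{44 + b}{-5 + o}$)
$\left(11392 + W{\left(-88,-71 \right)}\right) + 16906 = \left(11392 + \frac{44 - 88}{-5 - 71}\right) + 16906 = \left(11392 + \frac{1}{-76} \left(-44\right)\right) + 16906 = \left(11392 - - \frac{11}{19}\right) + 16906 = \left(11392 + \frac{11}{19}\right) + 16906 = \frac{216459}{19} + 16906 = \frac{537673}{19}$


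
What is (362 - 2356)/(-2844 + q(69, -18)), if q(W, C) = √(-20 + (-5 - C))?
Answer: 5670936/8088343 + 1994*I*√7/8088343 ≈ 0.70112 + 0.00065225*I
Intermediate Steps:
q(W, C) = √(-25 - C)
(362 - 2356)/(-2844 + q(69, -18)) = (362 - 2356)/(-2844 + √(-25 - 1*(-18))) = -1994/(-2844 + √(-25 + 18)) = -1994/(-2844 + √(-7)) = -1994/(-2844 + I*√7)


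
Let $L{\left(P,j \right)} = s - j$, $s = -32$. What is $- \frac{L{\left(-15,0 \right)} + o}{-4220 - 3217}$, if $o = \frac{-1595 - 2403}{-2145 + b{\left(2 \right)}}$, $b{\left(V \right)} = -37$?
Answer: $- \frac{10971}{2704589} \approx -0.0040564$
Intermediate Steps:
$L{\left(P,j \right)} = -32 - j$
$o = \frac{1999}{1091}$ ($o = \frac{-1595 - 2403}{-2145 - 37} = - \frac{3998}{-2182} = \left(-3998\right) \left(- \frac{1}{2182}\right) = \frac{1999}{1091} \approx 1.8323$)
$- \frac{L{\left(-15,0 \right)} + o}{-4220 - 3217} = - \frac{\left(-32 - 0\right) + \frac{1999}{1091}}{-4220 - 3217} = - \frac{\left(-32 + 0\right) + \frac{1999}{1091}}{-7437} = - \frac{\left(-32 + \frac{1999}{1091}\right) \left(-1\right)}{7437} = - \frac{\left(-32913\right) \left(-1\right)}{1091 \cdot 7437} = \left(-1\right) \frac{10971}{2704589} = - \frac{10971}{2704589}$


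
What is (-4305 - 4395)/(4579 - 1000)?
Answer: -2900/1193 ≈ -2.4308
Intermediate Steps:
(-4305 - 4395)/(4579 - 1000) = -8700/3579 = -8700*1/3579 = -2900/1193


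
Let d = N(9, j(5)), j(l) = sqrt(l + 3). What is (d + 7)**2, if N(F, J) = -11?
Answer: 16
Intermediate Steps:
j(l) = sqrt(3 + l)
d = -11
(d + 7)**2 = (-11 + 7)**2 = (-4)**2 = 16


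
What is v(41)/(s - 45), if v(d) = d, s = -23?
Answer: -41/68 ≈ -0.60294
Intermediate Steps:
v(41)/(s - 45) = 41/(-23 - 45) = 41/(-68) = 41*(-1/68) = -41/68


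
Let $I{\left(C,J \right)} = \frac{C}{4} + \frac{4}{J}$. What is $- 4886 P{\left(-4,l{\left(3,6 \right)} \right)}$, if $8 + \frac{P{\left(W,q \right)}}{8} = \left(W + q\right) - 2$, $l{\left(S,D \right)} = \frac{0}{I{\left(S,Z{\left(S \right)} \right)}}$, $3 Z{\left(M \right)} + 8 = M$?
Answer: $547232$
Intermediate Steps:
$Z{\left(M \right)} = - \frac{8}{3} + \frac{M}{3}$
$I{\left(C,J \right)} = \frac{4}{J} + \frac{C}{4}$ ($I{\left(C,J \right)} = C \frac{1}{4} + \frac{4}{J} = \frac{C}{4} + \frac{4}{J} = \frac{4}{J} + \frac{C}{4}$)
$l{\left(S,D \right)} = 0$ ($l{\left(S,D \right)} = \frac{0}{\frac{4}{- \frac{8}{3} + \frac{S}{3}} + \frac{S}{4}} = 0$)
$P{\left(W,q \right)} = -80 + 8 W + 8 q$ ($P{\left(W,q \right)} = -64 + 8 \left(\left(W + q\right) - 2\right) = -64 + 8 \left(-2 + W + q\right) = -64 + \left(-16 + 8 W + 8 q\right) = -80 + 8 W + 8 q$)
$- 4886 P{\left(-4,l{\left(3,6 \right)} \right)} = - 4886 \left(-80 + 8 \left(-4\right) + 8 \cdot 0\right) = - 4886 \left(-80 - 32 + 0\right) = \left(-4886\right) \left(-112\right) = 547232$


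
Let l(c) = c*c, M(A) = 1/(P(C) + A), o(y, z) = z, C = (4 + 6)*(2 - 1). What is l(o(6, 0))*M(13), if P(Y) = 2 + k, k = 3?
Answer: 0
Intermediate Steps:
C = 10 (C = 10*1 = 10)
P(Y) = 5 (P(Y) = 2 + 3 = 5)
M(A) = 1/(5 + A)
l(c) = c**2
l(o(6, 0))*M(13) = 0**2/(5 + 13) = 0/18 = 0*(1/18) = 0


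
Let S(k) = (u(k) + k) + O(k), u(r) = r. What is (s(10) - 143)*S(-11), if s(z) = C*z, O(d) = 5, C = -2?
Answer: 2771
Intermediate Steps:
s(z) = -2*z
S(k) = 5 + 2*k (S(k) = (k + k) + 5 = 2*k + 5 = 5 + 2*k)
(s(10) - 143)*S(-11) = (-2*10 - 143)*(5 + 2*(-11)) = (-20 - 143)*(5 - 22) = -163*(-17) = 2771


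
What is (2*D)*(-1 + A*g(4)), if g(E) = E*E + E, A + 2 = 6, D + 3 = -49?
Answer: -8216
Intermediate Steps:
D = -52 (D = -3 - 49 = -52)
A = 4 (A = -2 + 6 = 4)
g(E) = E + E**2 (g(E) = E**2 + E = E + E**2)
(2*D)*(-1 + A*g(4)) = (2*(-52))*(-1 + 4*(4*(1 + 4))) = -104*(-1 + 4*(4*5)) = -104*(-1 + 4*20) = -104*(-1 + 80) = -104*79 = -8216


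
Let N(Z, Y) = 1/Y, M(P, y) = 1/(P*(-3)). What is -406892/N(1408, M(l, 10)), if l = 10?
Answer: 203446/15 ≈ 13563.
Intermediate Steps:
M(P, y) = -1/(3*P) (M(P, y) = 1/(-3*P) = -1/(3*P))
-406892/N(1408, M(l, 10)) = -406892*(-⅓/10) = -406892*(-⅓*⅒) = -406892/(1/(-1/30)) = -406892/(-30) = -406892*(-1/30) = 203446/15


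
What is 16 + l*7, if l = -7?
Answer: -33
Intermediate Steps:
16 + l*7 = 16 - 7*7 = 16 - 49 = -33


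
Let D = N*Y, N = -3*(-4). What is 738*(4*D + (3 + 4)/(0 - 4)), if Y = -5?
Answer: -356823/2 ≈ -1.7841e+5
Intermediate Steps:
N = 12
D = -60 (D = 12*(-5) = -60)
738*(4*D + (3 + 4)/(0 - 4)) = 738*(4*(-60) + (3 + 4)/(0 - 4)) = 738*(-240 + 7/(-4)) = 738*(-240 + 7*(-¼)) = 738*(-240 - 7/4) = 738*(-967/4) = -356823/2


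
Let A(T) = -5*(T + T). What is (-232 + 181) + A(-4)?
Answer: -11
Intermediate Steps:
A(T) = -10*T
(-232 + 181) + A(-4) = (-232 + 181) - 10*(-4) = -51 + 40 = -11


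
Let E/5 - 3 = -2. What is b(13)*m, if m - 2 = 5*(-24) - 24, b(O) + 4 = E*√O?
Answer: 568 - 710*√13 ≈ -1991.9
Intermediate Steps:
E = 5 (E = 15 + 5*(-2) = 15 - 10 = 5)
b(O) = -4 + 5*√O
m = -142 (m = 2 + (5*(-24) - 24) = 2 + (-120 - 24) = 2 - 144 = -142)
b(13)*m = (-4 + 5*√13)*(-142) = 568 - 710*√13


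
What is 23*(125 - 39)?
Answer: 1978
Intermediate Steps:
23*(125 - 39) = 23*86 = 1978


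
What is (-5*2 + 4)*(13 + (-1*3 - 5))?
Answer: -30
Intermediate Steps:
(-5*2 + 4)*(13 + (-1*3 - 5)) = (-10 + 4)*(13 + (-3 - 5)) = -6*(13 - 8) = -6*5 = -30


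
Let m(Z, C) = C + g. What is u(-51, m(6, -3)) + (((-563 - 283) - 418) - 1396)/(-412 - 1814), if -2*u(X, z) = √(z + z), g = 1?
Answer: 190/159 - I ≈ 1.195 - 1.0*I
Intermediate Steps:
m(Z, C) = 1 + C (m(Z, C) = C + 1 = 1 + C)
u(X, z) = -√2*√z/2 (u(X, z) = -√(z + z)/2 = -√2*√z/2)
u(-51, m(6, -3)) + (((-563 - 283) - 418) - 1396)/(-412 - 1814) = -√2*√(1 - 3)/2 + (((-563 - 283) - 418) - 1396)/(-412 - 1814) = -√2*√(-2)/2 + ((-846 - 418) - 1396)/(-2226) = -√2*I*√2/2 + (-1264 - 1396)*(-1/2226) = -I - 2660*(-1/2226) = -I + 190/159 = 190/159 - I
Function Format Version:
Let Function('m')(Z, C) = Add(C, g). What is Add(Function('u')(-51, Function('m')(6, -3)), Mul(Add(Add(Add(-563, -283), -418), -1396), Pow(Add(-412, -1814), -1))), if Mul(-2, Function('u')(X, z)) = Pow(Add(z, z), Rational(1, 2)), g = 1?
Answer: Add(Rational(190, 159), Mul(-1, I)) ≈ Add(1.1950, Mul(-1.0000, I))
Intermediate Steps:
Function('m')(Z, C) = Add(1, C) (Function('m')(Z, C) = Add(C, 1) = Add(1, C))
Function('u')(X, z) = Mul(Rational(-1, 2), Pow(2, Rational(1, 2)), Pow(z, Rational(1, 2))) (Function('u')(X, z) = Mul(Rational(-1, 2), Pow(Add(z, z), Rational(1, 2))) = Mul(Rational(-1, 2), Pow(Mul(2, z), Rational(1, 2))) = Mul(Rational(-1, 2), Mul(Pow(2, Rational(1, 2)), Pow(z, Rational(1, 2)))) = Mul(Rational(-1, 2), Pow(2, Rational(1, 2)), Pow(z, Rational(1, 2))))
Add(Function('u')(-51, Function('m')(6, -3)), Mul(Add(Add(Add(-563, -283), -418), -1396), Pow(Add(-412, -1814), -1))) = Add(Mul(Rational(-1, 2), Pow(2, Rational(1, 2)), Pow(Add(1, -3), Rational(1, 2))), Mul(Add(Add(Add(-563, -283), -418), -1396), Pow(Add(-412, -1814), -1))) = Add(Mul(Rational(-1, 2), Pow(2, Rational(1, 2)), Pow(-2, Rational(1, 2))), Mul(Add(Add(-846, -418), -1396), Pow(-2226, -1))) = Add(Mul(Rational(-1, 2), Pow(2, Rational(1, 2)), Mul(I, Pow(2, Rational(1, 2)))), Mul(Add(-1264, -1396), Rational(-1, 2226))) = Add(Mul(-1, I), Mul(-2660, Rational(-1, 2226))) = Add(Mul(-1, I), Rational(190, 159)) = Add(Rational(190, 159), Mul(-1, I))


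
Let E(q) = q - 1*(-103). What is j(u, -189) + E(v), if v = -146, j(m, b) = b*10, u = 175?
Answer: -1933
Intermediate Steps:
j(m, b) = 10*b
E(q) = 103 + q (E(q) = q + 103 = 103 + q)
j(u, -189) + E(v) = 10*(-189) + (103 - 146) = -1890 - 43 = -1933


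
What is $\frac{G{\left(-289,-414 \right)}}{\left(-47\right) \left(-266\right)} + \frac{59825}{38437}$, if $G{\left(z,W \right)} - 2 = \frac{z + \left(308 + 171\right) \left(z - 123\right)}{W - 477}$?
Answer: $\frac{153582277}{97553106} \approx 1.5743$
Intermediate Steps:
$G{\left(z,W \right)} = 2 + \frac{-58917 + 480 z}{-477 + W}$ ($G{\left(z,W \right)} = 2 + \frac{z + \left(308 + 171\right) \left(z - 123\right)}{W - 477} = 2 + \frac{z + 479 \left(-123 + z\right)}{-477 + W} = 2 + \frac{z + \left(-58917 + 479 z\right)}{-477 + W} = 2 + \frac{-58917 + 480 z}{-477 + W}$)
$\frac{G{\left(-289,-414 \right)}}{\left(-47\right) \left(-266\right)} + \frac{59825}{38437} = \frac{\frac{1}{-477 - 414} \left(-59871 + 2 \left(-414\right) + 480 \left(-289\right)\right)}{\left(-47\right) \left(-266\right)} + \frac{59825}{38437} = \frac{\frac{1}{-891} \left(-59871 - 828 - 138720\right)}{12502} + 59825 \cdot \frac{1}{38437} = \left(- \frac{1}{891}\right) \left(-199419\right) \frac{1}{12502} + \frac{59825}{38437} = \frac{6043}{27} \cdot \frac{1}{12502} + \frac{59825}{38437} = \frac{6043}{337554} + \frac{59825}{38437} = \frac{153582277}{97553106}$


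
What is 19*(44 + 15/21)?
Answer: 5947/7 ≈ 849.57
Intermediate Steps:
19*(44 + 15/21) = 19*(44 + 15*(1/21)) = 19*(44 + 5/7) = 19*(313/7) = 5947/7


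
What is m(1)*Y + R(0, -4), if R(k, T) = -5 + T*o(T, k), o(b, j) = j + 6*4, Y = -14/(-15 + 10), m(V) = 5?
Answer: -87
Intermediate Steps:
Y = 14/5 (Y = -14/(-5) = -14*(-⅕) = 14/5 ≈ 2.8000)
o(b, j) = 24 + j (o(b, j) = j + 24 = 24 + j)
R(k, T) = -5 + T*(24 + k)
m(1)*Y + R(0, -4) = 5*(14/5) + (-5 - 4*(24 + 0)) = 14 + (-5 - 4*24) = 14 + (-5 - 96) = 14 - 101 = -87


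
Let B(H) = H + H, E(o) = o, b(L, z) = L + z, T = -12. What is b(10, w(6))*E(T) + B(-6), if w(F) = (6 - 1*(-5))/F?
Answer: -154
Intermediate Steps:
w(F) = 11/F (w(F) = (6 + 5)/F = 11/F)
B(H) = 2*H
b(10, w(6))*E(T) + B(-6) = (10 + 11/6)*(-12) + 2*(-6) = (10 + 11*(1/6))*(-12) - 12 = (10 + 11/6)*(-12) - 12 = (71/6)*(-12) - 12 = -142 - 12 = -154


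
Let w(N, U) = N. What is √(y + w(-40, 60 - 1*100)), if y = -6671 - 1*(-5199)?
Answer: 6*I*√42 ≈ 38.884*I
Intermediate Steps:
y = -1472 (y = -6671 + 5199 = -1472)
√(y + w(-40, 60 - 1*100)) = √(-1472 - 40) = √(-1512) = 6*I*√42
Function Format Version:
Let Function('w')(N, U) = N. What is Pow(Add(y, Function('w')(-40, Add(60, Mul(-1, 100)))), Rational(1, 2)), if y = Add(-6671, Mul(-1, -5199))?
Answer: Mul(6, I, Pow(42, Rational(1, 2))) ≈ Mul(38.884, I)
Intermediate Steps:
y = -1472 (y = Add(-6671, 5199) = -1472)
Pow(Add(y, Function('w')(-40, Add(60, Mul(-1, 100)))), Rational(1, 2)) = Pow(Add(-1472, -40), Rational(1, 2)) = Pow(-1512, Rational(1, 2)) = Mul(6, I, Pow(42, Rational(1, 2)))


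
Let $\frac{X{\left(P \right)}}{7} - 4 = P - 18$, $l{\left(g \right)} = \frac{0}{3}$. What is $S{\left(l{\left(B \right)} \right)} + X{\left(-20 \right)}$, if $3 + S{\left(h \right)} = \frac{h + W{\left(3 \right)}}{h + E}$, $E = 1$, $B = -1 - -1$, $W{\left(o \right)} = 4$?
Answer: $-237$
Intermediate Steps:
$B = 0$ ($B = -1 + 1 = 0$)
$l{\left(g \right)} = 0$ ($l{\left(g \right)} = 0 \cdot \frac{1}{3} = 0$)
$X{\left(P \right)} = -98 + 7 P$ ($X{\left(P \right)} = 28 + 7 \left(P - 18\right) = 28 + 7 \left(-18 + P\right) = 28 + \left(-126 + 7 P\right) = -98 + 7 P$)
$S{\left(h \right)} = -3 + \frac{4 + h}{1 + h}$ ($S{\left(h \right)} = -3 + \frac{h + 4}{h + 1} = -3 + \frac{4 + h}{1 + h}$)
$S{\left(l{\left(B \right)} \right)} + X{\left(-20 \right)} = \frac{1 - 0}{1 + 0} + \left(-98 + 7 \left(-20\right)\right) = \frac{1 + 0}{1} - 238 = 1 \cdot 1 - 238 = 1 - 238 = -237$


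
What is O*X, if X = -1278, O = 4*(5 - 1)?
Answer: -20448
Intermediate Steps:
O = 16 (O = 4*4 = 16)
O*X = 16*(-1278) = -20448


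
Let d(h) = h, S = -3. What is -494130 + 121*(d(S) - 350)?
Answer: -536843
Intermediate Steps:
-494130 + 121*(d(S) - 350) = -494130 + 121*(-3 - 350) = -494130 + 121*(-353) = -494130 - 42713 = -536843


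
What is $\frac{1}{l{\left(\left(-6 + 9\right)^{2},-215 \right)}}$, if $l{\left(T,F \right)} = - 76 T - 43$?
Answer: $- \frac{1}{727} \approx -0.0013755$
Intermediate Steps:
$l{\left(T,F \right)} = -43 - 76 T$
$\frac{1}{l{\left(\left(-6 + 9\right)^{2},-215 \right)}} = \frac{1}{-43 - 76 \left(-6 + 9\right)^{2}} = \frac{1}{-43 - 76 \cdot 3^{2}} = \frac{1}{-43 - 684} = \frac{1}{-727} = - \frac{1}{727}$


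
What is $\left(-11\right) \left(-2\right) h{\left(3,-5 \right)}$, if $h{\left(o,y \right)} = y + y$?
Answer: $-220$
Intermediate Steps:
$h{\left(o,y \right)} = 2 y$
$\left(-11\right) \left(-2\right) h{\left(3,-5 \right)} = \left(-11\right) \left(-2\right) 2 \left(-5\right) = 22 \left(-10\right) = -220$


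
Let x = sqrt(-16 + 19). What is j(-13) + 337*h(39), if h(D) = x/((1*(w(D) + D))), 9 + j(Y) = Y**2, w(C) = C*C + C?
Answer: 160 + 337*sqrt(3)/1599 ≈ 160.36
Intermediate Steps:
w(C) = C + C**2 (w(C) = C**2 + C = C + C**2)
x = sqrt(3) ≈ 1.7320
j(Y) = -9 + Y**2
h(D) = sqrt(3)/(D + D*(1 + D)) (h(D) = sqrt(3)/((1*(D*(1 + D) + D))) = sqrt(3)/((1*(D + D*(1 + D)))) = sqrt(3)/(D + D*(1 + D)))
j(-13) + 337*h(39) = (-9 + (-13)**2) + 337*(sqrt(3)/(39*(2 + 39))) = (-9 + 169) + 337*(sqrt(3)*(1/39)/41) = 160 + 337*(sqrt(3)*(1/39)*(1/41)) = 160 + 337*(sqrt(3)/1599) = 160 + 337*sqrt(3)/1599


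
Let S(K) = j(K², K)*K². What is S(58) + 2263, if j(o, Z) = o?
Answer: 11318759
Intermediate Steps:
S(K) = K⁴ (S(K) = K²*K² = K⁴)
S(58) + 2263 = 58⁴ + 2263 = 11316496 + 2263 = 11318759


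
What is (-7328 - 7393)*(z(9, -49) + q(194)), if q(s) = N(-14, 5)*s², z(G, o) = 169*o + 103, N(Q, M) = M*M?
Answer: -13730600562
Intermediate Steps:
N(Q, M) = M²
z(G, o) = 103 + 169*o
q(s) = 25*s² (q(s) = 5²*s² = 25*s²)
(-7328 - 7393)*(z(9, -49) + q(194)) = (-7328 - 7393)*((103 + 169*(-49)) + 25*194²) = -14721*((103 - 8281) + 25*37636) = -14721*(-8178 + 940900) = -14721*932722 = -13730600562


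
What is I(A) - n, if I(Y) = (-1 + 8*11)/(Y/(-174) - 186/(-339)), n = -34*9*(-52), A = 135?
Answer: -24263166/1489 ≈ -16295.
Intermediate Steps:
n = 15912 (n = -306*(-52) = 15912)
I(Y) = 87/(62/113 - Y/174) (I(Y) = (-1 + 88)/(Y*(-1/174) - 186*(-1/339)) = 87/(-Y/174 + 62/113) = 87/(62/113 - Y/174))
I(A) - n = -1710594/(-10788 + 113*135) - 1*15912 = -1710594/(-10788 + 15255) - 15912 = -1710594/4467 - 15912 = -1710594*1/4467 - 15912 = -570198/1489 - 15912 = -24263166/1489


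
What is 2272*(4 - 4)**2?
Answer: 0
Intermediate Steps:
2272*(4 - 4)**2 = 2272*0**2 = 2272*0 = 0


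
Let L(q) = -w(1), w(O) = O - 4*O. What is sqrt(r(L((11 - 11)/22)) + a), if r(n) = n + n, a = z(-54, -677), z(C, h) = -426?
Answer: 2*I*sqrt(105) ≈ 20.494*I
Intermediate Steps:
w(O) = -3*O
a = -426
L(q) = 3 (L(q) = -(-3) = -1*(-3) = 3)
r(n) = 2*n
sqrt(r(L((11 - 11)/22)) + a) = sqrt(2*3 - 426) = sqrt(6 - 426) = sqrt(-420) = 2*I*sqrt(105)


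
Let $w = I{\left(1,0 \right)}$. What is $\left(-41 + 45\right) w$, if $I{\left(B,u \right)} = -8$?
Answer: $-32$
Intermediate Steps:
$w = -8$
$\left(-41 + 45\right) w = \left(-41 + 45\right) \left(-8\right) = 4 \left(-8\right) = -32$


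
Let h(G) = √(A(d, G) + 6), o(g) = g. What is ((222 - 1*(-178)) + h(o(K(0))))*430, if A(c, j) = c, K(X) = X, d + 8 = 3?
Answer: 172430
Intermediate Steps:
d = -5 (d = -8 + 3 = -5)
h(G) = 1 (h(G) = √(-5 + 6) = √1 = 1)
((222 - 1*(-178)) + h(o(K(0))))*430 = ((222 - 1*(-178)) + 1)*430 = ((222 + 178) + 1)*430 = (400 + 1)*430 = 401*430 = 172430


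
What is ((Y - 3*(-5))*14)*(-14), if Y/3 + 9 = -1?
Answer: 2940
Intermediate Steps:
Y = -30 (Y = -27 + 3*(-1) = -27 - 3 = -30)
((Y - 3*(-5))*14)*(-14) = ((-30 - 3*(-5))*14)*(-14) = ((-30 + 15)*14)*(-14) = -15*14*(-14) = -210*(-14) = 2940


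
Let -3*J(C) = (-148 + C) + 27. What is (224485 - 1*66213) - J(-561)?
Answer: 474134/3 ≈ 1.5804e+5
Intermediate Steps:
J(C) = 121/3 - C/3 (J(C) = -((-148 + C) + 27)/3 = -(-121 + C)/3 = 121/3 - C/3)
(224485 - 1*66213) - J(-561) = (224485 - 1*66213) - (121/3 - 1/3*(-561)) = (224485 - 66213) - (121/3 + 187) = 158272 - 1*682/3 = 158272 - 682/3 = 474134/3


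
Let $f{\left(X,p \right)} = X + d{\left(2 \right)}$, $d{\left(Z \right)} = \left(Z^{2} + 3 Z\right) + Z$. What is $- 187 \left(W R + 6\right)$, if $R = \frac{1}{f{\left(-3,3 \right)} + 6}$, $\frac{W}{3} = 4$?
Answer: $- \frac{6358}{5} \approx -1271.6$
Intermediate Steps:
$W = 12$ ($W = 3 \cdot 4 = 12$)
$d{\left(Z \right)} = Z^{2} + 4 Z$
$f{\left(X,p \right)} = 12 + X$ ($f{\left(X,p \right)} = X + 2 \left(4 + 2\right) = X + 2 \cdot 6 = X + 12 = 12 + X$)
$R = \frac{1}{15}$ ($R = \frac{1}{\left(12 - 3\right) + 6} = \frac{1}{9 + 6} = \frac{1}{15} \approx 0.066667$)
$- 187 \left(W R + 6\right) = - 187 \left(12 \cdot \frac{1}{15} + 6\right) = - 187 \left(\frac{4}{5} + 6\right) = \left(-187\right) \frac{34}{5} = - \frac{6358}{5}$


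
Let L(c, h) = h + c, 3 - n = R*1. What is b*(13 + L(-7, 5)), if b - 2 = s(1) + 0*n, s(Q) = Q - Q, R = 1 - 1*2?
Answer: 22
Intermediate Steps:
R = -1 (R = 1 - 2 = -1)
s(Q) = 0
n = 4 (n = 3 - (-1) = 3 - 1*(-1) = 3 + 1 = 4)
L(c, h) = c + h
b = 2 (b = 2 + (0 + 0*4) = 2 + (0 + 0) = 2 + 0 = 2)
b*(13 + L(-7, 5)) = 2*(13 + (-7 + 5)) = 2*(13 - 2) = 2*11 = 22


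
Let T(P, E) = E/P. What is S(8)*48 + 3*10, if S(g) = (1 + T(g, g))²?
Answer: 222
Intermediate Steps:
S(g) = 4 (S(g) = (1 + g/g)² = (1 + 1)² = 2² = 4)
S(8)*48 + 3*10 = 4*48 + 3*10 = 192 + 30 = 222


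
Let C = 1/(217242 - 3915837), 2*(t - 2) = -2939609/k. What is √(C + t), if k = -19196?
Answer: √44004765944146821927870/23666076540 ≈ 8.8639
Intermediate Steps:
t = 3016393/38392 (t = 2 + (-2939609/(-19196))/2 = 2 + (-2939609*(-1/19196))/2 = 2 + (½)*(2939609/19196) = 2 + 2939609/38392 = 3016393/38392 ≈ 78.568)
C = -1/3698595 (C = 1/(-3698595) = -1/3698595 ≈ -2.7037e-7)
√(C + t) = √(-1/3698595 + 3016393/38392) = √(11156416029443/141996459240) = √44004765944146821927870/23666076540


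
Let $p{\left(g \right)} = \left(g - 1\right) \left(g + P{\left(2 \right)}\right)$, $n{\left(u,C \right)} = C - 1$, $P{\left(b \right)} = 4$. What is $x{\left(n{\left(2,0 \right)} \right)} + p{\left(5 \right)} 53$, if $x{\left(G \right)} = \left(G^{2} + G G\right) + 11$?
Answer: $1921$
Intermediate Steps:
$n{\left(u,C \right)} = -1 + C$
$x{\left(G \right)} = 11 + 2 G^{2}$ ($x{\left(G \right)} = \left(G^{2} + G^{2}\right) + 11 = 2 G^{2} + 11 = 11 + 2 G^{2}$)
$p{\left(g \right)} = \left(-1 + g\right) \left(4 + g\right)$ ($p{\left(g \right)} = \left(g - 1\right) \left(g + 4\right) = \left(-1 + g\right) \left(4 + g\right)$)
$x{\left(n{\left(2,0 \right)} \right)} + p{\left(5 \right)} 53 = \left(11 + 2 \left(-1 + 0\right)^{2}\right) + \left(-4 + 5^{2} + 3 \cdot 5\right) 53 = \left(11 + 2 \left(-1\right)^{2}\right) + \left(-4 + 25 + 15\right) 53 = \left(11 + 2 \cdot 1\right) + 36 \cdot 53 = \left(11 + 2\right) + 1908 = 13 + 1908 = 1921$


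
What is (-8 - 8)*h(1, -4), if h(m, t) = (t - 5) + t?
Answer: 208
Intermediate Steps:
h(m, t) = -5 + 2*t (h(m, t) = (-5 + t) + t = -5 + 2*t)
(-8 - 8)*h(1, -4) = (-8 - 8)*(-5 + 2*(-4)) = -16*(-5 - 8) = -16*(-13) = 208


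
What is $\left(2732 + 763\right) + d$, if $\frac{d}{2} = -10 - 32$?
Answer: $3411$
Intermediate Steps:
$d = -84$ ($d = 2 \left(-10 - 32\right) = 2 \left(-42\right) = -84$)
$\left(2732 + 763\right) + d = \left(2732 + 763\right) - 84 = 3495 - 84 = 3411$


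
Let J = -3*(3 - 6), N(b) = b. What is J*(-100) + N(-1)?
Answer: -901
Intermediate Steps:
J = 9 (J = -3*(-3) = 9)
J*(-100) + N(-1) = 9*(-100) - 1 = -900 - 1 = -901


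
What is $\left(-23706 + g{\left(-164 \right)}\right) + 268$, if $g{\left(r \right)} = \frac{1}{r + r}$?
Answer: $- \frac{7687665}{328} \approx -23438.0$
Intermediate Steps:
$g{\left(r \right)} = \frac{1}{2 r}$
$\left(-23706 + g{\left(-164 \right)}\right) + 268 = \left(-23706 + \frac{1}{2 \left(-164\right)}\right) + 268 = \left(-23706 + \frac{1}{2} \left(- \frac{1}{164}\right)\right) + 268 = \left(-23706 - \frac{1}{328}\right) + 268 = - \frac{7775569}{328} + 268 = - \frac{7687665}{328}$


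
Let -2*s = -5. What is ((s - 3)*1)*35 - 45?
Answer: -125/2 ≈ -62.500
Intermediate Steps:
s = 5/2 (s = -1/2*(-5) = 5/2 ≈ 2.5000)
((s - 3)*1)*35 - 45 = ((5/2 - 3)*1)*35 - 45 = -1/2*1*35 - 45 = -1/2*35 - 45 = -35/2 - 45 = -125/2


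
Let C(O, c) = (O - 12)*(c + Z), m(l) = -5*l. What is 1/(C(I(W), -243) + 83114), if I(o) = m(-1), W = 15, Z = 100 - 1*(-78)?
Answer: 1/83569 ≈ 1.1966e-5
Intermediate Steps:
Z = 178 (Z = 100 + 78 = 178)
I(o) = 5 (I(o) = -5*(-1) = 5)
C(O, c) = (-12 + O)*(178 + c) (C(O, c) = (O - 12)*(c + 178) = (-12 + O)*(178 + c))
1/(C(I(W), -243) + 83114) = 1/((-2136 - 12*(-243) + 178*5 + 5*(-243)) + 83114) = 1/((-2136 + 2916 + 890 - 1215) + 83114) = 1/(455 + 83114) = 1/83569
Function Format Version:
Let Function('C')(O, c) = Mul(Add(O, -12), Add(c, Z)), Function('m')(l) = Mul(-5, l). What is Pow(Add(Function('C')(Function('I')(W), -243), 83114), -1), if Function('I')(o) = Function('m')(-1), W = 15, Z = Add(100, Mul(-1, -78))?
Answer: Rational(1, 83569) ≈ 1.1966e-5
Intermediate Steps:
Z = 178 (Z = Add(100, 78) = 178)
Function('I')(o) = 5 (Function('I')(o) = Mul(-5, -1) = 5)
Function('C')(O, c) = Mul(Add(-12, O), Add(178, c)) (Function('C')(O, c) = Mul(Add(O, -12), Add(c, 178)) = Mul(Add(-12, O), Add(178, c)))
Pow(Add(Function('C')(Function('I')(W), -243), 83114), -1) = Pow(Add(Add(-2136, Mul(-12, -243), Mul(178, 5), Mul(5, -243)), 83114), -1) = Pow(Add(Add(-2136, 2916, 890, -1215), 83114), -1) = Pow(Add(455, 83114), -1) = Pow(83569, -1) = Rational(1, 83569)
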